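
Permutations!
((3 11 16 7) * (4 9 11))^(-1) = ((3 4 9 11 16 7))^(-1) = (3 7 16 11 9 4)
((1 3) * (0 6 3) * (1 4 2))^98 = ((0 6 3 4 2 1))^98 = (0 3 2)(1 6 4)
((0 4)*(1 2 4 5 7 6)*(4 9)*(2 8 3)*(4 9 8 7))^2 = (9)(0 4 5)(1 6 7)(2 3 8)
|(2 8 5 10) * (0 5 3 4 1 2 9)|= 20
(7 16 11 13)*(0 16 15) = [16, 1, 2, 3, 4, 5, 6, 15, 8, 9, 10, 13, 12, 7, 14, 0, 11] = (0 16 11 13 7 15)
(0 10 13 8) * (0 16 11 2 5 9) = (0 10 13 8 16 11 2 5 9) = [10, 1, 5, 3, 4, 9, 6, 7, 16, 0, 13, 2, 12, 8, 14, 15, 11]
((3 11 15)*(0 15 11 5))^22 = ((0 15 3 5))^22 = (0 3)(5 15)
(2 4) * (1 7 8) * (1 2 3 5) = [0, 7, 4, 5, 3, 1, 6, 8, 2] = (1 7 8 2 4 3 5)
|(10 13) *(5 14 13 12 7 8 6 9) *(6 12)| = 6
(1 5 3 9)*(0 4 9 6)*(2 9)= (0 4 2 9 1 5 3 6)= [4, 5, 9, 6, 2, 3, 0, 7, 8, 1]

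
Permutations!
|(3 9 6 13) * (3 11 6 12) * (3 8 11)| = 7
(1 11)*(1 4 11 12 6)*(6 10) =(1 12 10 6)(4 11) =[0, 12, 2, 3, 11, 5, 1, 7, 8, 9, 6, 4, 10]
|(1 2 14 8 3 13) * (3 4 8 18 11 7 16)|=|(1 2 14 18 11 7 16 3 13)(4 8)|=18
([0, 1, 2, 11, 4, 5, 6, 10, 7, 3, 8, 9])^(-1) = (3 9 11)(7 8 10)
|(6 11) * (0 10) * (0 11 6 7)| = 4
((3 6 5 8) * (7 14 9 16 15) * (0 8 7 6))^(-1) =((0 8 3)(5 7 14 9 16 15 6))^(-1) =(0 3 8)(5 6 15 16 9 14 7)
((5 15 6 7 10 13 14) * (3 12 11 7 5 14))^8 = (3 11 10)(5 6 15)(7 13 12)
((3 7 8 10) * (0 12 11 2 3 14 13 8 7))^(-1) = (0 3 2 11 12)(8 13 14 10)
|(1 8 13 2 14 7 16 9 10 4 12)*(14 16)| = 18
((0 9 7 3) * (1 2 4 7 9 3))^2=((9)(0 3)(1 2 4 7))^2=(9)(1 4)(2 7)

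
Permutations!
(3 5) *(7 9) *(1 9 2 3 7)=(1 9)(2 3 5 7)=[0, 9, 3, 5, 4, 7, 6, 2, 8, 1]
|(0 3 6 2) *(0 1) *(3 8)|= |(0 8 3 6 2 1)|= 6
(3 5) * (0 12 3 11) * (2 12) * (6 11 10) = [2, 1, 12, 5, 4, 10, 11, 7, 8, 9, 6, 0, 3] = (0 2 12 3 5 10 6 11)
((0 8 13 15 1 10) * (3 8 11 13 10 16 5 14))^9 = (0 8 14 16 15 11 10 3 5 1 13)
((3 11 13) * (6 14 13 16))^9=(3 6)(11 14)(13 16)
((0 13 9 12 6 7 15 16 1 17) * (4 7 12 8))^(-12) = (0 1 15 4 9)(7 8 13 17 16)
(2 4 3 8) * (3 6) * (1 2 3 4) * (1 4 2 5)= (1 5)(2 4 6)(3 8)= [0, 5, 4, 8, 6, 1, 2, 7, 3]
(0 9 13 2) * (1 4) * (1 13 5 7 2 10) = (0 9 5 7 2)(1 4 13 10) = [9, 4, 0, 3, 13, 7, 6, 2, 8, 5, 1, 11, 12, 10]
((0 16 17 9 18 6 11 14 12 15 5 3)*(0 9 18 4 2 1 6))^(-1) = ((0 16 17 18)(1 6 11 14 12 15 5 3 9 4 2))^(-1) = (0 18 17 16)(1 2 4 9 3 5 15 12 14 11 6)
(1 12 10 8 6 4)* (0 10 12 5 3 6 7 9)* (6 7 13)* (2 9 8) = (0 10 2 9)(1 5 3 7 8 13 6 4) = [10, 5, 9, 7, 1, 3, 4, 8, 13, 0, 2, 11, 12, 6]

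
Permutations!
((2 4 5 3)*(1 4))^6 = ((1 4 5 3 2))^6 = (1 4 5 3 2)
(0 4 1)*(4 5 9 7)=[5, 0, 2, 3, 1, 9, 6, 4, 8, 7]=(0 5 9 7 4 1)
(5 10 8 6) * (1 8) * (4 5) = (1 8 6 4 5 10) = [0, 8, 2, 3, 5, 10, 4, 7, 6, 9, 1]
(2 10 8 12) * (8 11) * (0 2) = (0 2 10 11 8 12) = [2, 1, 10, 3, 4, 5, 6, 7, 12, 9, 11, 8, 0]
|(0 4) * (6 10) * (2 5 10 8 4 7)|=8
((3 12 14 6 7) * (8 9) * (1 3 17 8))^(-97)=((1 3 12 14 6 7 17 8 9))^(-97)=(1 12 6 17 9 3 14 7 8)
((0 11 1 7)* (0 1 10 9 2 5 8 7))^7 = (0 7 5 9 11 1 8 2 10)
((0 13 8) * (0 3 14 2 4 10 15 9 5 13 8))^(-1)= (0 13 5 9 15 10 4 2 14 3 8)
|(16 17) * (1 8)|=2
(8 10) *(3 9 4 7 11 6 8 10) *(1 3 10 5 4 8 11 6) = (1 3 9 8 10 5 4 7 6 11) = [0, 3, 2, 9, 7, 4, 11, 6, 10, 8, 5, 1]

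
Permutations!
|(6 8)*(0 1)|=2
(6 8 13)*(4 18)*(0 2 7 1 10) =[2, 10, 7, 3, 18, 5, 8, 1, 13, 9, 0, 11, 12, 6, 14, 15, 16, 17, 4] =(0 2 7 1 10)(4 18)(6 8 13)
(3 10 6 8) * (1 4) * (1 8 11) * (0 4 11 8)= (0 4)(1 11)(3 10 6 8)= [4, 11, 2, 10, 0, 5, 8, 7, 3, 9, 6, 1]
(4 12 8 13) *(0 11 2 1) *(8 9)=(0 11 2 1)(4 12 9 8 13)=[11, 0, 1, 3, 12, 5, 6, 7, 13, 8, 10, 2, 9, 4]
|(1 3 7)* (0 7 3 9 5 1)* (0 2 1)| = 6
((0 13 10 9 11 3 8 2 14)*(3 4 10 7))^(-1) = ((0 13 7 3 8 2 14)(4 10 9 11))^(-1) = (0 14 2 8 3 7 13)(4 11 9 10)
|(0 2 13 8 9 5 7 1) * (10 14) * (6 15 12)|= 24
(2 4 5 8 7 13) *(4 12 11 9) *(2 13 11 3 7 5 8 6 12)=(13)(3 7 11 9 4 8 5 6 12)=[0, 1, 2, 7, 8, 6, 12, 11, 5, 4, 10, 9, 3, 13]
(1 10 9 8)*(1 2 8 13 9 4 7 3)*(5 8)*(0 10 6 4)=(0 10)(1 6 4 7 3)(2 5 8)(9 13)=[10, 6, 5, 1, 7, 8, 4, 3, 2, 13, 0, 11, 12, 9]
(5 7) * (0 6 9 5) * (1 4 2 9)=(0 6 1 4 2 9 5 7)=[6, 4, 9, 3, 2, 7, 1, 0, 8, 5]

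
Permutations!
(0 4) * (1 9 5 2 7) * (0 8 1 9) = (0 4 8 1)(2 7 9 5) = [4, 0, 7, 3, 8, 2, 6, 9, 1, 5]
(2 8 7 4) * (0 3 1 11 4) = (0 3 1 11 4 2 8 7) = [3, 11, 8, 1, 2, 5, 6, 0, 7, 9, 10, 4]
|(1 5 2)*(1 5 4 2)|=|(1 4 2 5)|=4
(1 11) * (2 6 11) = (1 2 6 11) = [0, 2, 6, 3, 4, 5, 11, 7, 8, 9, 10, 1]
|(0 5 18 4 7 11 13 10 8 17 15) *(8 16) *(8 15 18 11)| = |(0 5 11 13 10 16 15)(4 7 8 17 18)| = 35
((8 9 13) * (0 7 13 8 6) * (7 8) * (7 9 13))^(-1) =((0 8 13 6))^(-1) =(0 6 13 8)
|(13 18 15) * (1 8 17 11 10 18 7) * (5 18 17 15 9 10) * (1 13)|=|(1 8 15)(5 18 9 10 17 11)(7 13)|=6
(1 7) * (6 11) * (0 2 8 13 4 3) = [2, 7, 8, 0, 3, 5, 11, 1, 13, 9, 10, 6, 12, 4] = (0 2 8 13 4 3)(1 7)(6 11)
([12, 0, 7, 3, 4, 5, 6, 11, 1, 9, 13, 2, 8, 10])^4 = [0, 1, 7, 3, 4, 5, 6, 11, 8, 9, 10, 2, 12, 13]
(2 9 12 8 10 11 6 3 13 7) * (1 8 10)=(1 8)(2 9 12 10 11 6 3 13 7)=[0, 8, 9, 13, 4, 5, 3, 2, 1, 12, 11, 6, 10, 7]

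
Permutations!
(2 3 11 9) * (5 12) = (2 3 11 9)(5 12) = [0, 1, 3, 11, 4, 12, 6, 7, 8, 2, 10, 9, 5]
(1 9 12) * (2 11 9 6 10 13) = (1 6 10 13 2 11 9 12) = [0, 6, 11, 3, 4, 5, 10, 7, 8, 12, 13, 9, 1, 2]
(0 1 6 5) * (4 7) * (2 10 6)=(0 1 2 10 6 5)(4 7)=[1, 2, 10, 3, 7, 0, 5, 4, 8, 9, 6]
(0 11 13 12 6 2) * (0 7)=(0 11 13 12 6 2 7)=[11, 1, 7, 3, 4, 5, 2, 0, 8, 9, 10, 13, 6, 12]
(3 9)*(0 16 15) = [16, 1, 2, 9, 4, 5, 6, 7, 8, 3, 10, 11, 12, 13, 14, 0, 15] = (0 16 15)(3 9)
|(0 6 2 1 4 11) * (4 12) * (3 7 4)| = 9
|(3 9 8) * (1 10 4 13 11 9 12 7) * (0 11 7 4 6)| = 12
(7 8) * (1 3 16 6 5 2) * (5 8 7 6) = (1 3 16 5 2)(6 8) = [0, 3, 1, 16, 4, 2, 8, 7, 6, 9, 10, 11, 12, 13, 14, 15, 5]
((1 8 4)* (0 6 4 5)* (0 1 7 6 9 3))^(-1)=(0 3 9)(1 5 8)(4 6 7)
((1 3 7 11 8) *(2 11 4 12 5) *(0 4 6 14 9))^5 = ((0 4 12 5 2 11 8 1 3 7 6 14 9))^5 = (0 11 6 12 1 9 2 7 4 8 14 5 3)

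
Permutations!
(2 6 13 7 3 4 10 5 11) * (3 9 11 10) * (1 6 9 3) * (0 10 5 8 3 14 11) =(0 10 8 3 4 1 6 13 7 14 11 2 9) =[10, 6, 9, 4, 1, 5, 13, 14, 3, 0, 8, 2, 12, 7, 11]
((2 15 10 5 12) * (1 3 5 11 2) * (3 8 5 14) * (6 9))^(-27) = ((1 8 5 12)(2 15 10 11)(3 14)(6 9))^(-27) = (1 8 5 12)(2 15 10 11)(3 14)(6 9)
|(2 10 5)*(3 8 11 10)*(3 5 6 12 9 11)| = |(2 5)(3 8)(6 12 9 11 10)| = 10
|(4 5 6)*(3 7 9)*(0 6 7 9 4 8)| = |(0 6 8)(3 9)(4 5 7)| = 6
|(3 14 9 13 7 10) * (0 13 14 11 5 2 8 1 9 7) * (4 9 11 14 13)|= 20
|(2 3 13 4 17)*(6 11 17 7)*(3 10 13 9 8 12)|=8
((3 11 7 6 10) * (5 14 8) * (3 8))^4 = (3 10)(5 7)(6 14)(8 11)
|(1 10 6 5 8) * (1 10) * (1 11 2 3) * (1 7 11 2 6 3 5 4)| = |(1 2 5 8 10 3 7 11 6 4)| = 10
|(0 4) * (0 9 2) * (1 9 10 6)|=|(0 4 10 6 1 9 2)|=7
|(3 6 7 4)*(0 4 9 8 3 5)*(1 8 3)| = 12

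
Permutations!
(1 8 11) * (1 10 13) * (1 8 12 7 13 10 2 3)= [0, 12, 3, 1, 4, 5, 6, 13, 11, 9, 10, 2, 7, 8]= (1 12 7 13 8 11 2 3)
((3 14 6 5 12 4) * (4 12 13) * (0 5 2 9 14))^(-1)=(0 3 4 13 5)(2 6 14 9)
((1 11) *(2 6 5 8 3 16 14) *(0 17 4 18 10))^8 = ((0 17 4 18 10)(1 11)(2 6 5 8 3 16 14))^8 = (0 18 17 10 4)(2 6 5 8 3 16 14)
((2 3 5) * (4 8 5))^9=(2 5 8 4 3)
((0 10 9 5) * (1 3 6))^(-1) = (0 5 9 10)(1 6 3)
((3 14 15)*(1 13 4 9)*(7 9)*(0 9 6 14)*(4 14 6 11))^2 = (0 1 14 3 9 13 15)(4 11 7)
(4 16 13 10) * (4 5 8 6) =(4 16 13 10 5 8 6) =[0, 1, 2, 3, 16, 8, 4, 7, 6, 9, 5, 11, 12, 10, 14, 15, 13]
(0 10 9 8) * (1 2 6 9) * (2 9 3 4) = (0 10 1 9 8)(2 6 3 4) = [10, 9, 6, 4, 2, 5, 3, 7, 0, 8, 1]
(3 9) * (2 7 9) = (2 7 9 3) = [0, 1, 7, 2, 4, 5, 6, 9, 8, 3]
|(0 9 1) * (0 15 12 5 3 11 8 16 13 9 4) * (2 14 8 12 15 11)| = |(0 4)(1 11 12 5 3 2 14 8 16 13 9)| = 22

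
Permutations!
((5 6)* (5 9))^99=(9)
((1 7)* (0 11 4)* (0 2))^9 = ((0 11 4 2)(1 7))^9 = (0 11 4 2)(1 7)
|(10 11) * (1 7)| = 2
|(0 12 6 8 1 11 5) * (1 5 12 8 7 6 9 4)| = 30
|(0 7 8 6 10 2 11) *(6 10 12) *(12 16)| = |(0 7 8 10 2 11)(6 16 12)| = 6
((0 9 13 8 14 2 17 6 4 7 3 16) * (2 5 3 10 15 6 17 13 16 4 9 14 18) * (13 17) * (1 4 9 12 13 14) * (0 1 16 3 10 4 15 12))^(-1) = (0 6 15 1 16)(2 18 8 13 12 10 5 14 17)(3 9)(4 7)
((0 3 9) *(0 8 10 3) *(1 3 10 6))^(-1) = (10)(1 6 8 9 3)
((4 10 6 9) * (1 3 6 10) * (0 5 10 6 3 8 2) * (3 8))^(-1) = (0 2 8 3 1 4 9 6 10 5)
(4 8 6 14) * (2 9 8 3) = (2 9 8 6 14 4 3) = [0, 1, 9, 2, 3, 5, 14, 7, 6, 8, 10, 11, 12, 13, 4]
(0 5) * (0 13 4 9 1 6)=(0 5 13 4 9 1 6)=[5, 6, 2, 3, 9, 13, 0, 7, 8, 1, 10, 11, 12, 4]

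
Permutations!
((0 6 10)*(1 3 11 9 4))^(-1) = ((0 6 10)(1 3 11 9 4))^(-1) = (0 10 6)(1 4 9 11 3)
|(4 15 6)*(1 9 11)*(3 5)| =6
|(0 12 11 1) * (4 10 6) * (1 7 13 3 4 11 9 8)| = 35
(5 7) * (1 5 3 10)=(1 5 7 3 10)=[0, 5, 2, 10, 4, 7, 6, 3, 8, 9, 1]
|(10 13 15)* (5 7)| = 6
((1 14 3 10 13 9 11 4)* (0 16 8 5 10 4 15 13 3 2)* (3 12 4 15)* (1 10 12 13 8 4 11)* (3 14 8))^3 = (0 10 1 12 2 4 9 5 14 16 13 8 11)(3 15) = ((0 16 4 10 13 9 1 8 5 12 11 14 2)(3 15))^3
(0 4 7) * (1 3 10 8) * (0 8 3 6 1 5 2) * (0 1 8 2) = (0 4 7 2 1 6 8 5)(3 10) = [4, 6, 1, 10, 7, 0, 8, 2, 5, 9, 3]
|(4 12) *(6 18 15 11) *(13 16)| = 4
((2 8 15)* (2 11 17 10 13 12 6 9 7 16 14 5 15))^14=(5 11 10 12 9 16)(6 7 14 15 17 13)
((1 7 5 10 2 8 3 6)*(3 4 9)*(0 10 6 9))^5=(10)(1 7 5 6)(3 9)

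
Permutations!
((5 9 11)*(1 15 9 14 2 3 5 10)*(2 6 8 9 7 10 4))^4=((1 15 7 10)(2 3 5 14 6 8 9 11 4))^4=(15)(2 6 4 14 11 5 9 3 8)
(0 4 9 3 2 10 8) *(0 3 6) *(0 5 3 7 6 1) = (0 4 9 1)(2 10 8 7 6 5 3) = [4, 0, 10, 2, 9, 3, 5, 6, 7, 1, 8]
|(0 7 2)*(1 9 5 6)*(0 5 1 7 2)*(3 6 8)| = |(0 2 5 8 3 6 7)(1 9)| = 14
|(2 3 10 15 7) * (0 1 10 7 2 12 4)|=9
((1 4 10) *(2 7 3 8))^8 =(1 10 4)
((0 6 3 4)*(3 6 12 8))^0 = (12)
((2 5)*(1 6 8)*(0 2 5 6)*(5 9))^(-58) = (9)(0 6 1 2 8)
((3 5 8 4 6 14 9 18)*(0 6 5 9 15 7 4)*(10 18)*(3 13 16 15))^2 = ((0 6 14 3 9 10 18 13 16 15 7 4 5 8))^2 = (0 14 9 18 16 7 5)(3 10 13 15 4 8 6)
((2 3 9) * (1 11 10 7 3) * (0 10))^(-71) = ((0 10 7 3 9 2 1 11))^(-71) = (0 10 7 3 9 2 1 11)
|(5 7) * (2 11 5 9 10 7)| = 3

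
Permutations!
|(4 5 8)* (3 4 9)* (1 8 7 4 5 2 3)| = 15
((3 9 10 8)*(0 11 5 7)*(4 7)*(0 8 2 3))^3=(0 4)(2 10 9 3)(5 8)(7 11)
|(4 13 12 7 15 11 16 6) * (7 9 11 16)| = |(4 13 12 9 11 7 15 16 6)| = 9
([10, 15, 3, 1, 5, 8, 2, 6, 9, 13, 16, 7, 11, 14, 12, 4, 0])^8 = (0 16 10)(1 12 4 7 8 2 13)(3 14 15 11 5 6 9)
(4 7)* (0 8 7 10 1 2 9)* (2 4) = [8, 4, 9, 3, 10, 5, 6, 2, 7, 0, 1] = (0 8 7 2 9)(1 4 10)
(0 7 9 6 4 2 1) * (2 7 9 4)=[9, 0, 1, 3, 7, 5, 2, 4, 8, 6]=(0 9 6 2 1)(4 7)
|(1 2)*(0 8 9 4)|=4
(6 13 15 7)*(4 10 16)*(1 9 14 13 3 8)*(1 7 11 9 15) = (1 15 11 9 14 13)(3 8 7 6)(4 10 16) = [0, 15, 2, 8, 10, 5, 3, 6, 7, 14, 16, 9, 12, 1, 13, 11, 4]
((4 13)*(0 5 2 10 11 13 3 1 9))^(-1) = (0 9 1 3 4 13 11 10 2 5)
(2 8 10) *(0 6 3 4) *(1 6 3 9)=(0 3 4)(1 6 9)(2 8 10)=[3, 6, 8, 4, 0, 5, 9, 7, 10, 1, 2]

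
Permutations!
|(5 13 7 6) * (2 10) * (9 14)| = |(2 10)(5 13 7 6)(9 14)| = 4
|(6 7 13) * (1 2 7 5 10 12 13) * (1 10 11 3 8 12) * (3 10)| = |(1 2 7 3 8 12 13 6 5 11 10)| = 11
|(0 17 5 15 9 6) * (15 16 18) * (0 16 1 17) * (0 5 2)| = |(0 5 1 17 2)(6 16 18 15 9)| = 5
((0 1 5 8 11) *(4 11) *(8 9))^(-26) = (0 5 8 11 1 9 4)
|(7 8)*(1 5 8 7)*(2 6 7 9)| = |(1 5 8)(2 6 7 9)| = 12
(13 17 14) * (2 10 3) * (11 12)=(2 10 3)(11 12)(13 17 14)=[0, 1, 10, 2, 4, 5, 6, 7, 8, 9, 3, 12, 11, 17, 13, 15, 16, 14]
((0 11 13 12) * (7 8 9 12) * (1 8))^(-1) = (0 12 9 8 1 7 13 11)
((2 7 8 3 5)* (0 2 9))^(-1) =((0 2 7 8 3 5 9))^(-1) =(0 9 5 3 8 7 2)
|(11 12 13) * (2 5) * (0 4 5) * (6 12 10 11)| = 12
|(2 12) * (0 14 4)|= |(0 14 4)(2 12)|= 6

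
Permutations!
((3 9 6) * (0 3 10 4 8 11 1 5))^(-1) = ((0 3 9 6 10 4 8 11 1 5))^(-1) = (0 5 1 11 8 4 10 6 9 3)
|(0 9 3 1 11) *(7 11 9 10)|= 12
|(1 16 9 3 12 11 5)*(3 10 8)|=|(1 16 9 10 8 3 12 11 5)|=9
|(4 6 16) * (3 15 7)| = |(3 15 7)(4 6 16)| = 3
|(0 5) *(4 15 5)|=|(0 4 15 5)|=4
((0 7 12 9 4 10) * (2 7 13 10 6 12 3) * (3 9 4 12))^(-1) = (0 10 13)(2 3 6 4 12 9 7) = ((0 13 10)(2 7 9 12 4 6 3))^(-1)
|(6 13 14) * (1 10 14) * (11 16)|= 10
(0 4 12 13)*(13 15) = (0 4 12 15 13) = [4, 1, 2, 3, 12, 5, 6, 7, 8, 9, 10, 11, 15, 0, 14, 13]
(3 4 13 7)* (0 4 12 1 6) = [4, 6, 2, 12, 13, 5, 0, 3, 8, 9, 10, 11, 1, 7] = (0 4 13 7 3 12 1 6)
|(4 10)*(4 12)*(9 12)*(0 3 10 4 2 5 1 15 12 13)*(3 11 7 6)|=40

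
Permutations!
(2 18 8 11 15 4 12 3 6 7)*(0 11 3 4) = (0 11 15)(2 18 8 3 6 7)(4 12) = [11, 1, 18, 6, 12, 5, 7, 2, 3, 9, 10, 15, 4, 13, 14, 0, 16, 17, 8]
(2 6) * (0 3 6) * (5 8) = (0 3 6 2)(5 8) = [3, 1, 0, 6, 4, 8, 2, 7, 5]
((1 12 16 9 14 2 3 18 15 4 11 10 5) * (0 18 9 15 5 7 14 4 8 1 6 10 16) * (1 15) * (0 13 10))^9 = ((0 18 5 6)(1 12 13 10 7 14 2 3 9 4 11 16)(8 15))^9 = (0 18 5 6)(1 4 2 10)(3 7 12 11)(8 15)(9 14 13 16)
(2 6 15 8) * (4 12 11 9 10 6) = (2 4 12 11 9 10 6 15 8) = [0, 1, 4, 3, 12, 5, 15, 7, 2, 10, 6, 9, 11, 13, 14, 8]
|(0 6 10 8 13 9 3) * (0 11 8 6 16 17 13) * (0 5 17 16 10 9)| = 10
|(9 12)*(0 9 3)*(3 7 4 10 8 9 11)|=|(0 11 3)(4 10 8 9 12 7)|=6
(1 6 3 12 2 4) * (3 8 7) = [0, 6, 4, 12, 1, 5, 8, 3, 7, 9, 10, 11, 2] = (1 6 8 7 3 12 2 4)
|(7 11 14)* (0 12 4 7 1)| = 7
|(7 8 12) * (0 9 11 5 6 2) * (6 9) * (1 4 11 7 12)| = 21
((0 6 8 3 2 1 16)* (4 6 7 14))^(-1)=(0 16 1 2 3 8 6 4 14 7)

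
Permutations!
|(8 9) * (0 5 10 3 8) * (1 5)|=|(0 1 5 10 3 8 9)|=7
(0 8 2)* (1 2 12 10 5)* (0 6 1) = (0 8 12 10 5)(1 2 6) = [8, 2, 6, 3, 4, 0, 1, 7, 12, 9, 5, 11, 10]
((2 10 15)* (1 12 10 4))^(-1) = (1 4 2 15 10 12)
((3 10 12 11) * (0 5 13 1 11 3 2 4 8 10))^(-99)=((0 5 13 1 11 2 4 8 10 12 3))^(-99)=(13)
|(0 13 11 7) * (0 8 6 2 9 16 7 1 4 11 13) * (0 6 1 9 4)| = 10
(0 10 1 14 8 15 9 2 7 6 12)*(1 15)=(0 10 15 9 2 7 6 12)(1 14 8)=[10, 14, 7, 3, 4, 5, 12, 6, 1, 2, 15, 11, 0, 13, 8, 9]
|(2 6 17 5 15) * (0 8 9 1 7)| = |(0 8 9 1 7)(2 6 17 5 15)| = 5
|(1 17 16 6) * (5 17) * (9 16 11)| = 7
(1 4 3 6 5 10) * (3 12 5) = (1 4 12 5 10)(3 6) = [0, 4, 2, 6, 12, 10, 3, 7, 8, 9, 1, 11, 5]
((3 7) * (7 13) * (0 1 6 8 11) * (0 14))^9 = (0 8)(1 11)(6 14)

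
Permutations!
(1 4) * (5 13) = [0, 4, 2, 3, 1, 13, 6, 7, 8, 9, 10, 11, 12, 5] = (1 4)(5 13)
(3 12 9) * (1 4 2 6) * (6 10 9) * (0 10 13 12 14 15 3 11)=[10, 4, 13, 14, 2, 5, 1, 7, 8, 11, 9, 0, 6, 12, 15, 3]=(0 10 9 11)(1 4 2 13 12 6)(3 14 15)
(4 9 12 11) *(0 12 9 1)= (0 12 11 4 1)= [12, 0, 2, 3, 1, 5, 6, 7, 8, 9, 10, 4, 11]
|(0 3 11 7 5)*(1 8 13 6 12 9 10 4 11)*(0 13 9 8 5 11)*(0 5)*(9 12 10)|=|(0 3 1)(4 5 13 6 10)(7 11)(8 12)|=30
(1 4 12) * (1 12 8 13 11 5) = (1 4 8 13 11 5) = [0, 4, 2, 3, 8, 1, 6, 7, 13, 9, 10, 5, 12, 11]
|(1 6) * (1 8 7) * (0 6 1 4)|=|(0 6 8 7 4)|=5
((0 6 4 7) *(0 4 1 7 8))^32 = (0 1 4)(6 7 8)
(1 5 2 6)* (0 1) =[1, 5, 6, 3, 4, 2, 0] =(0 1 5 2 6)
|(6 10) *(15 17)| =2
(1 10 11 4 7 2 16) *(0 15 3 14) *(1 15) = [1, 10, 16, 14, 7, 5, 6, 2, 8, 9, 11, 4, 12, 13, 0, 3, 15] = (0 1 10 11 4 7 2 16 15 3 14)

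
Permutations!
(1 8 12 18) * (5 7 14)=(1 8 12 18)(5 7 14)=[0, 8, 2, 3, 4, 7, 6, 14, 12, 9, 10, 11, 18, 13, 5, 15, 16, 17, 1]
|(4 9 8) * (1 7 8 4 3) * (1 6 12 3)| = |(1 7 8)(3 6 12)(4 9)| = 6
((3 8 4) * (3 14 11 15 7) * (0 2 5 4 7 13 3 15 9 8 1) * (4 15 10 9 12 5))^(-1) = ((0 2 4 14 11 12 5 15 13 3 1)(7 10 9 8))^(-1) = (0 1 3 13 15 5 12 11 14 4 2)(7 8 9 10)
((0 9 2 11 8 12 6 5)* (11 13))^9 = (13)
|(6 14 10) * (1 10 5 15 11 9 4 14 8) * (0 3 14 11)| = |(0 3 14 5 15)(1 10 6 8)(4 11 9)| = 60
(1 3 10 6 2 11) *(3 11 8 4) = (1 11)(2 8 4 3 10 6) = [0, 11, 8, 10, 3, 5, 2, 7, 4, 9, 6, 1]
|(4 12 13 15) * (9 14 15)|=6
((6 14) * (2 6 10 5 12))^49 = (2 6 14 10 5 12)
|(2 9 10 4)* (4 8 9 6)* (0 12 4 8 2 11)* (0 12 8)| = 6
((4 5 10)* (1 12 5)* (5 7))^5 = ((1 12 7 5 10 4))^5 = (1 4 10 5 7 12)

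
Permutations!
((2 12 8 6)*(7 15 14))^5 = ((2 12 8 6)(7 15 14))^5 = (2 12 8 6)(7 14 15)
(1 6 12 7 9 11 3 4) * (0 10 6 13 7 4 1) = (0 10 6 12 4)(1 13 7 9 11 3) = [10, 13, 2, 1, 0, 5, 12, 9, 8, 11, 6, 3, 4, 7]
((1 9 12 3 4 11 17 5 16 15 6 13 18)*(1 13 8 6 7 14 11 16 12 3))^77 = ((1 9 3 4 16 15 7 14 11 17 5 12)(6 8)(13 18))^77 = (1 15 5 4 11 9 7 12 16 17 3 14)(6 8)(13 18)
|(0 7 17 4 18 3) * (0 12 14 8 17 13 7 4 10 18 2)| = |(0 4 2)(3 12 14 8 17 10 18)(7 13)| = 42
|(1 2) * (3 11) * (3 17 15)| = 4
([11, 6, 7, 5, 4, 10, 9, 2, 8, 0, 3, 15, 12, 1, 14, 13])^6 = (0 9 6 1 13 15 11)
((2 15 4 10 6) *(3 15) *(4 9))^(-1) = ((2 3 15 9 4 10 6))^(-1) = (2 6 10 4 9 15 3)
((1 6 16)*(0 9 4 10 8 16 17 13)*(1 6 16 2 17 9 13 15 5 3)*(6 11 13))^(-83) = ((0 6 9 4 10 8 2 17 15 5 3 1 16 11 13))^(-83) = (0 17 13 2 11 8 16 10 1 4 3 9 5 6 15)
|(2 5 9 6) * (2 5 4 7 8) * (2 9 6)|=10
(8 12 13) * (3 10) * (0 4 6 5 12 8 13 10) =(13)(0 4 6 5 12 10 3) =[4, 1, 2, 0, 6, 12, 5, 7, 8, 9, 3, 11, 10, 13]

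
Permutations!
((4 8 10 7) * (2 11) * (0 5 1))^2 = (11)(0 1 5)(4 10)(7 8)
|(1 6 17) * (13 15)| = |(1 6 17)(13 15)| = 6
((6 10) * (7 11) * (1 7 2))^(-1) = ((1 7 11 2)(6 10))^(-1) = (1 2 11 7)(6 10)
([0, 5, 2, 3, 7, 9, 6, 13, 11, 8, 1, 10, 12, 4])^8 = [0, 9, 2, 3, 13, 8, 6, 4, 10, 11, 5, 1, 12, 7]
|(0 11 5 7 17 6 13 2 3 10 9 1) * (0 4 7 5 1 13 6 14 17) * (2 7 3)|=18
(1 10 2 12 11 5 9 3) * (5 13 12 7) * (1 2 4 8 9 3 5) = (1 10 4 8 9 5 3 2 7)(11 13 12) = [0, 10, 7, 2, 8, 3, 6, 1, 9, 5, 4, 13, 11, 12]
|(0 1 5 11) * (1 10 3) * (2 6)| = |(0 10 3 1 5 11)(2 6)| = 6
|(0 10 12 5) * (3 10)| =5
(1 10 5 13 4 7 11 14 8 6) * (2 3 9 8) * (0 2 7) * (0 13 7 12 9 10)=(0 2 3 10 5 7 11 14 12 9 8 6 1)(4 13)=[2, 0, 3, 10, 13, 7, 1, 11, 6, 8, 5, 14, 9, 4, 12]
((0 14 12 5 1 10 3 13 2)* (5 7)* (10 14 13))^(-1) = (0 2 13)(1 5 7 12 14)(3 10)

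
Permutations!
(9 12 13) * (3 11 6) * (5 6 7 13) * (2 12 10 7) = (2 12 5 6 3 11)(7 13 9 10) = [0, 1, 12, 11, 4, 6, 3, 13, 8, 10, 7, 2, 5, 9]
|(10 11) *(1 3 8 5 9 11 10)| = 6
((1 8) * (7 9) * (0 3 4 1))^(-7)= ((0 3 4 1 8)(7 9))^(-7)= (0 1 3 8 4)(7 9)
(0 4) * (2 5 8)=(0 4)(2 5 8)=[4, 1, 5, 3, 0, 8, 6, 7, 2]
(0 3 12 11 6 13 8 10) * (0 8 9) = (0 3 12 11 6 13 9)(8 10) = [3, 1, 2, 12, 4, 5, 13, 7, 10, 0, 8, 6, 11, 9]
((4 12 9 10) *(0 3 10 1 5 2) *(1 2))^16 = ((0 3 10 4 12 9 2)(1 5))^16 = (0 10 12 2 3 4 9)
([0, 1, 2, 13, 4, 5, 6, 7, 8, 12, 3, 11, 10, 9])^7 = (3 9 10 13 12)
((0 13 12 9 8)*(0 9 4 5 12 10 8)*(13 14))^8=(0 13 8)(4 12 5)(9 14 10)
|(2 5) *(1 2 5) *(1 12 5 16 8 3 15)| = |(1 2 12 5 16 8 3 15)| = 8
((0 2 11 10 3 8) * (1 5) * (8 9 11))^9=(1 5)(3 9 11 10)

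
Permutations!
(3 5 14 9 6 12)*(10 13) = (3 5 14 9 6 12)(10 13) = [0, 1, 2, 5, 4, 14, 12, 7, 8, 6, 13, 11, 3, 10, 9]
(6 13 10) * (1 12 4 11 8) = (1 12 4 11 8)(6 13 10) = [0, 12, 2, 3, 11, 5, 13, 7, 1, 9, 6, 8, 4, 10]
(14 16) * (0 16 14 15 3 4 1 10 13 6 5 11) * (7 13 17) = (0 16 15 3 4 1 10 17 7 13 6 5 11) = [16, 10, 2, 4, 1, 11, 5, 13, 8, 9, 17, 0, 12, 6, 14, 3, 15, 7]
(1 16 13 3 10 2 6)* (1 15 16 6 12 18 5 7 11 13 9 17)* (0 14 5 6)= (0 14 5 7 11 13 3 10 2 12 18 6 15 16 9 17 1)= [14, 0, 12, 10, 4, 7, 15, 11, 8, 17, 2, 13, 18, 3, 5, 16, 9, 1, 6]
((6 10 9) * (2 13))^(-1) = ((2 13)(6 10 9))^(-1) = (2 13)(6 9 10)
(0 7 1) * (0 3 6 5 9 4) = [7, 3, 2, 6, 0, 9, 5, 1, 8, 4] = (0 7 1 3 6 5 9 4)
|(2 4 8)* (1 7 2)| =5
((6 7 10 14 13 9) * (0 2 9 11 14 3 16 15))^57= (0 6 3)(2 7 16)(9 10 15)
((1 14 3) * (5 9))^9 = ((1 14 3)(5 9))^9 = (14)(5 9)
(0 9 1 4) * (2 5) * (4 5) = [9, 5, 4, 3, 0, 2, 6, 7, 8, 1] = (0 9 1 5 2 4)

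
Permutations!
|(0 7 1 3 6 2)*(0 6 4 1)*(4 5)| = |(0 7)(1 3 5 4)(2 6)| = 4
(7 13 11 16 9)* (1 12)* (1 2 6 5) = (1 12 2 6 5)(7 13 11 16 9) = [0, 12, 6, 3, 4, 1, 5, 13, 8, 7, 10, 16, 2, 11, 14, 15, 9]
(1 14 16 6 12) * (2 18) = (1 14 16 6 12)(2 18) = [0, 14, 18, 3, 4, 5, 12, 7, 8, 9, 10, 11, 1, 13, 16, 15, 6, 17, 2]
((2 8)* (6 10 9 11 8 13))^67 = (2 9 13 11 6 8 10)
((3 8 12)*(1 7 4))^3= (12)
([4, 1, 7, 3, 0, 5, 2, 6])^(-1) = (0 4)(2 6 7)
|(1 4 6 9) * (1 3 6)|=6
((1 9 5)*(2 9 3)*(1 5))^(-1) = (1 9 2 3)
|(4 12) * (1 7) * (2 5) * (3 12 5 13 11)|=14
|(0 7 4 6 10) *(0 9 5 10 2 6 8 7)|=6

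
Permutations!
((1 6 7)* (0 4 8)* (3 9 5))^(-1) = ((0 4 8)(1 6 7)(3 9 5))^(-1) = (0 8 4)(1 7 6)(3 5 9)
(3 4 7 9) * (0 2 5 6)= (0 2 5 6)(3 4 7 9)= [2, 1, 5, 4, 7, 6, 0, 9, 8, 3]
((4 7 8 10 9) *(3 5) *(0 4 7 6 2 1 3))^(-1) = (0 5 3 1 2 6 4)(7 9 10 8)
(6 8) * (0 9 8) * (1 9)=(0 1 9 8 6)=[1, 9, 2, 3, 4, 5, 0, 7, 6, 8]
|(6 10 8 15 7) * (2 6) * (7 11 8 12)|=|(2 6 10 12 7)(8 15 11)|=15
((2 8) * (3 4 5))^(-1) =((2 8)(3 4 5))^(-1) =(2 8)(3 5 4)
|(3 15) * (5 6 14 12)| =|(3 15)(5 6 14 12)| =4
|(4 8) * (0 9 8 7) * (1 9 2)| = |(0 2 1 9 8 4 7)| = 7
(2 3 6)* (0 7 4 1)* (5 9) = [7, 0, 3, 6, 1, 9, 2, 4, 8, 5] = (0 7 4 1)(2 3 6)(5 9)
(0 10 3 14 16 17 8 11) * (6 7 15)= [10, 1, 2, 14, 4, 5, 7, 15, 11, 9, 3, 0, 12, 13, 16, 6, 17, 8]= (0 10 3 14 16 17 8 11)(6 7 15)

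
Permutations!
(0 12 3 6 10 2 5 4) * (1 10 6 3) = (0 12 1 10 2 5 4) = [12, 10, 5, 3, 0, 4, 6, 7, 8, 9, 2, 11, 1]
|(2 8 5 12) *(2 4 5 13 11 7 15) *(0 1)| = 6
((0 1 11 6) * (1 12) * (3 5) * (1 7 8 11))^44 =(0 7 11)(6 12 8) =((0 12 7 8 11 6)(3 5))^44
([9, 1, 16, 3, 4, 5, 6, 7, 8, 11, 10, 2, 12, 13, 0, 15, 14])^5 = [14, 1, 11, 3, 4, 5, 6, 7, 8, 0, 10, 9, 12, 13, 16, 15, 2]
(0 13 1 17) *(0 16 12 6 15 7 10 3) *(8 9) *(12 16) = (0 13 1 17 12 6 15 7 10 3)(8 9) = [13, 17, 2, 0, 4, 5, 15, 10, 9, 8, 3, 11, 6, 1, 14, 7, 16, 12]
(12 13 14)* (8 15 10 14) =(8 15 10 14 12 13) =[0, 1, 2, 3, 4, 5, 6, 7, 15, 9, 14, 11, 13, 8, 12, 10]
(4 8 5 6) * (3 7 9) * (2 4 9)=[0, 1, 4, 7, 8, 6, 9, 2, 5, 3]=(2 4 8 5 6 9 3 7)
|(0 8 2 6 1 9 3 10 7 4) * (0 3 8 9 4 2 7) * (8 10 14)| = 24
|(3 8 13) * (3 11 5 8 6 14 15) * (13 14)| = 8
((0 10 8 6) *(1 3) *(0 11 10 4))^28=(11)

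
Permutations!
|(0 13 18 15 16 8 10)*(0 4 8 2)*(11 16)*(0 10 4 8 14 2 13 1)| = 10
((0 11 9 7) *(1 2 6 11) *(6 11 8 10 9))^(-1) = ((0 1 2 11 6 8 10 9 7))^(-1) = (0 7 9 10 8 6 11 2 1)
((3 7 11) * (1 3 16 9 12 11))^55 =((1 3 7)(9 12 11 16))^55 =(1 3 7)(9 16 11 12)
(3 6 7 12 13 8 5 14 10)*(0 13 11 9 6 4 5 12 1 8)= (0 13)(1 8 12 11 9 6 7)(3 4 5 14 10)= [13, 8, 2, 4, 5, 14, 7, 1, 12, 6, 3, 9, 11, 0, 10]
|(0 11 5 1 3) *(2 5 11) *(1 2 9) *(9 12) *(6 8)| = |(0 12 9 1 3)(2 5)(6 8)| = 10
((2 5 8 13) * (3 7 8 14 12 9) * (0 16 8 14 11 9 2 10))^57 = (0 8 10 16 13)(2 5 11 9 3 7 14 12)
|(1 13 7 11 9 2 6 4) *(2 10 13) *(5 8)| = 20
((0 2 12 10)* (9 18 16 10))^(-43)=((0 2 12 9 18 16 10))^(-43)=(0 10 16 18 9 12 2)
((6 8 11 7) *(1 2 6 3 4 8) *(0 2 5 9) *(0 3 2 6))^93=((0 6 1 5 9 3 4 8 11 7 2))^93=(0 3 2 9 7 5 11 1 8 6 4)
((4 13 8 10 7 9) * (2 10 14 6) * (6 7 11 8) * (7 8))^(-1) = (2 6 13 4 9 7 11 10)(8 14)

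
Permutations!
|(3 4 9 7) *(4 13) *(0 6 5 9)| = 8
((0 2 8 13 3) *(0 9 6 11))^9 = (0 2 8 13 3 9 6 11)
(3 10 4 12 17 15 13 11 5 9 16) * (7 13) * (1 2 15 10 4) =[0, 2, 15, 4, 12, 9, 6, 13, 8, 16, 1, 5, 17, 11, 14, 7, 3, 10] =(1 2 15 7 13 11 5 9 16 3 4 12 17 10)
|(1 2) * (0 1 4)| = 4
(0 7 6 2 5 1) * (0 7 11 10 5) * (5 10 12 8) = (0 11 12 8 5 1 7 6 2) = [11, 7, 0, 3, 4, 1, 2, 6, 5, 9, 10, 12, 8]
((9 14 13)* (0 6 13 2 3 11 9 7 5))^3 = (0 7 6 5 13)(2 9 3 14 11)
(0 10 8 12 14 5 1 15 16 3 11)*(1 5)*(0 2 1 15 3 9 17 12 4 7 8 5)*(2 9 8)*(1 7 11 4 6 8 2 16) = (0 10 5)(1 3 4 11 9 17 12 14 15)(2 7 16)(6 8) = [10, 3, 7, 4, 11, 0, 8, 16, 6, 17, 5, 9, 14, 13, 15, 1, 2, 12]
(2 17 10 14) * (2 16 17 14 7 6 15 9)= (2 14 16 17 10 7 6 15 9)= [0, 1, 14, 3, 4, 5, 15, 6, 8, 2, 7, 11, 12, 13, 16, 9, 17, 10]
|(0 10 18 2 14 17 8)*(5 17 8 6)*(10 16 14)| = |(0 16 14 8)(2 10 18)(5 17 6)| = 12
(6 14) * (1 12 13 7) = (1 12 13 7)(6 14) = [0, 12, 2, 3, 4, 5, 14, 1, 8, 9, 10, 11, 13, 7, 6]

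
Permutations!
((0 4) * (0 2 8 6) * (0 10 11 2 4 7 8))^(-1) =(0 2 11 10 6 8 7)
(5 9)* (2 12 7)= (2 12 7)(5 9)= [0, 1, 12, 3, 4, 9, 6, 2, 8, 5, 10, 11, 7]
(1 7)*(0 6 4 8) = (0 6 4 8)(1 7) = [6, 7, 2, 3, 8, 5, 4, 1, 0]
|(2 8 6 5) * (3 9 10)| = |(2 8 6 5)(3 9 10)| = 12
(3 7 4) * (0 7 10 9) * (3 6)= [7, 1, 2, 10, 6, 5, 3, 4, 8, 0, 9]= (0 7 4 6 3 10 9)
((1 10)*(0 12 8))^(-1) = (0 8 12)(1 10)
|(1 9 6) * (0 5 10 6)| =|(0 5 10 6 1 9)| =6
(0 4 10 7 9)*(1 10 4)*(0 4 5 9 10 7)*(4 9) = (0 1 7 10)(4 5) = [1, 7, 2, 3, 5, 4, 6, 10, 8, 9, 0]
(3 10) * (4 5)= (3 10)(4 5)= [0, 1, 2, 10, 5, 4, 6, 7, 8, 9, 3]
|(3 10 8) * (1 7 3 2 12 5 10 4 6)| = 5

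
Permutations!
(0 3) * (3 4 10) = (0 4 10 3) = [4, 1, 2, 0, 10, 5, 6, 7, 8, 9, 3]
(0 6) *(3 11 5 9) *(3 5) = (0 6)(3 11)(5 9) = [6, 1, 2, 11, 4, 9, 0, 7, 8, 5, 10, 3]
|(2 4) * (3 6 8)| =6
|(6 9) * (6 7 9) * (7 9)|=1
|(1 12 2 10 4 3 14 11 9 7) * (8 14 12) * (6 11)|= |(1 8 14 6 11 9 7)(2 10 4 3 12)|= 35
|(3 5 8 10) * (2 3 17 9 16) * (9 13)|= 9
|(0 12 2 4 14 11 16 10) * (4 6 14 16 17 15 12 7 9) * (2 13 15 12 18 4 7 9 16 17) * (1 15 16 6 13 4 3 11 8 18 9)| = |(0 1 15 9 7 6 14 8 18 3 11 2 13 16 10)(4 17 12)| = 15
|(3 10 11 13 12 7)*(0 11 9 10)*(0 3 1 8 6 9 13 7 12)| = |(0 11 7 1 8 6 9 10 13)| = 9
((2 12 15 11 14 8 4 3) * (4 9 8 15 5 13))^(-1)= ((2 12 5 13 4 3)(8 9)(11 14 15))^(-1)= (2 3 4 13 5 12)(8 9)(11 15 14)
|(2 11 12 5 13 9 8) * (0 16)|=14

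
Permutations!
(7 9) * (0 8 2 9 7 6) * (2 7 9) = (0 8 7 9 6) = [8, 1, 2, 3, 4, 5, 0, 9, 7, 6]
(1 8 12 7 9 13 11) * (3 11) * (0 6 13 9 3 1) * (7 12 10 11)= (0 6 13 1 8 10 11)(3 7)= [6, 8, 2, 7, 4, 5, 13, 3, 10, 9, 11, 0, 12, 1]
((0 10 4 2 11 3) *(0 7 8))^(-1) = ((0 10 4 2 11 3 7 8))^(-1) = (0 8 7 3 11 2 4 10)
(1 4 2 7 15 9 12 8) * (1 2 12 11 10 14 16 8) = (1 4 12)(2 7 15 9 11 10 14 16 8) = [0, 4, 7, 3, 12, 5, 6, 15, 2, 11, 14, 10, 1, 13, 16, 9, 8]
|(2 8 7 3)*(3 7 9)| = 4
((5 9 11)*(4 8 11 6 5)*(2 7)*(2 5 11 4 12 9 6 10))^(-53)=((2 7 5 6 11 12 9 10)(4 8))^(-53)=(2 6 9 7 11 10 5 12)(4 8)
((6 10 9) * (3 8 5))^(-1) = ((3 8 5)(6 10 9))^(-1) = (3 5 8)(6 9 10)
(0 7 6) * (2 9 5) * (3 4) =(0 7 6)(2 9 5)(3 4) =[7, 1, 9, 4, 3, 2, 0, 6, 8, 5]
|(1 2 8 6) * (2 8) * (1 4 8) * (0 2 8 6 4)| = 5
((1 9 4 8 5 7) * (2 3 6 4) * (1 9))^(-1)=((2 3 6 4 8 5 7 9))^(-1)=(2 9 7 5 8 4 6 3)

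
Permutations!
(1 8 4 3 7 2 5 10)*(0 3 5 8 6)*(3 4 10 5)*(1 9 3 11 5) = (0 4 11 5 1 6)(2 8 10 9 3 7) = [4, 6, 8, 7, 11, 1, 0, 2, 10, 3, 9, 5]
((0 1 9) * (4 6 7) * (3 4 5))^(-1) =((0 1 9)(3 4 6 7 5))^(-1) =(0 9 1)(3 5 7 6 4)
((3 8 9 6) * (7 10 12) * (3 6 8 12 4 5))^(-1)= (3 5 4 10 7 12)(8 9)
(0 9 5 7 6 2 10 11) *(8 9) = [8, 1, 10, 3, 4, 7, 2, 6, 9, 5, 11, 0] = (0 8 9 5 7 6 2 10 11)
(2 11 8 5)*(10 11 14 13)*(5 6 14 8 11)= (2 8 6 14 13 10 5)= [0, 1, 8, 3, 4, 2, 14, 7, 6, 9, 5, 11, 12, 10, 13]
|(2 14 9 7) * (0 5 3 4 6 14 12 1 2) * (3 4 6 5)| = 6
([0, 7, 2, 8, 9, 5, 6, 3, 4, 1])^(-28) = [0, 3, 2, 4, 1, 5, 6, 8, 9, 7]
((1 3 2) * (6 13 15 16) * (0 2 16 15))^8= ((0 2 1 3 16 6 13))^8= (0 2 1 3 16 6 13)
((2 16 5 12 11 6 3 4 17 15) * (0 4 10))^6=(0 5)(2 3)(4 12)(6 15)(10 16)(11 17)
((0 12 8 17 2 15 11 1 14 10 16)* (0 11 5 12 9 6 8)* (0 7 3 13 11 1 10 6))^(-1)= (0 9)(1 16 10 11 13 3 7 12 5 15 2 17 8 6 14)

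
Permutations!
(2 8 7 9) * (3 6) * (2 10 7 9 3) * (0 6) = [6, 1, 8, 0, 4, 5, 2, 3, 9, 10, 7] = (0 6 2 8 9 10 7 3)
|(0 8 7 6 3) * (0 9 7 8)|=4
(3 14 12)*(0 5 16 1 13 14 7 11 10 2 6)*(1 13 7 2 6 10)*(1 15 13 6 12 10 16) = [5, 7, 16, 2, 4, 1, 0, 11, 8, 9, 12, 15, 3, 14, 10, 13, 6] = (0 5 1 7 11 15 13 14 10 12 3 2 16 6)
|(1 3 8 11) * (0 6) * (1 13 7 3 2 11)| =|(0 6)(1 2 11 13 7 3 8)| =14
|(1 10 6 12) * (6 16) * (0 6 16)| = 5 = |(16)(0 6 12 1 10)|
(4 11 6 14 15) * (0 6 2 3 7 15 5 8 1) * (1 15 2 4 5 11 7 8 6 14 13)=(0 14 11 4 7 2 3 8 15 5 6 13 1)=[14, 0, 3, 8, 7, 6, 13, 2, 15, 9, 10, 4, 12, 1, 11, 5]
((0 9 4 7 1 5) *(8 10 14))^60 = (14)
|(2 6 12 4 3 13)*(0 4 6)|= 10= |(0 4 3 13 2)(6 12)|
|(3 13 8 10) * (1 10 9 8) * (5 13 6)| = 6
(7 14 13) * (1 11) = (1 11)(7 14 13) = [0, 11, 2, 3, 4, 5, 6, 14, 8, 9, 10, 1, 12, 7, 13]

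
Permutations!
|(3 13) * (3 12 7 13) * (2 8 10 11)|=12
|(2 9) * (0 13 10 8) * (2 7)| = |(0 13 10 8)(2 9 7)| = 12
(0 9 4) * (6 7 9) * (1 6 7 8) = (0 7 9 4)(1 6 8) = [7, 6, 2, 3, 0, 5, 8, 9, 1, 4]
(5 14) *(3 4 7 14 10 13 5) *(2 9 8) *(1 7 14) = (1 7)(2 9 8)(3 4 14)(5 10 13) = [0, 7, 9, 4, 14, 10, 6, 1, 2, 8, 13, 11, 12, 5, 3]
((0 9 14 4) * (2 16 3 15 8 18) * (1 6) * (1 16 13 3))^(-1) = (0 4 14 9)(1 16 6)(2 18 8 15 3 13)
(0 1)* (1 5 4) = (0 5 4 1) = [5, 0, 2, 3, 1, 4]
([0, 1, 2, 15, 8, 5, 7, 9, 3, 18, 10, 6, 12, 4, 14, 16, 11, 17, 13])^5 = [0, 1, 2, 7, 11, 5, 4, 8, 6, 3, 10, 13, 12, 16, 14, 9, 18, 17, 15]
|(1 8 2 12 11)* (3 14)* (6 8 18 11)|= 12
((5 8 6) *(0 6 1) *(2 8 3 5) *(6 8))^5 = ((0 8 1)(2 6)(3 5))^5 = (0 1 8)(2 6)(3 5)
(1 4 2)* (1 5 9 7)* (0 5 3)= (0 5 9 7 1 4 2 3)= [5, 4, 3, 0, 2, 9, 6, 1, 8, 7]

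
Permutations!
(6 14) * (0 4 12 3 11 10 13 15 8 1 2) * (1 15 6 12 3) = [4, 2, 0, 11, 3, 5, 14, 7, 15, 9, 13, 10, 1, 6, 12, 8] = (0 4 3 11 10 13 6 14 12 1 2)(8 15)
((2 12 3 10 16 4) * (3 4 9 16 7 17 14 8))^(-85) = (2 4 12)(3 8 14 17 7 10)(9 16)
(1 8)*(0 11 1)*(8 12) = (0 11 1 12 8) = [11, 12, 2, 3, 4, 5, 6, 7, 0, 9, 10, 1, 8]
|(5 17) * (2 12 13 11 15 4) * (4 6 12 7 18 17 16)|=35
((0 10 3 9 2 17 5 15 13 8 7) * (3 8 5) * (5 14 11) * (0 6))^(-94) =(0 10 8 7 6)(2 3)(5 15 13 14 11)(9 17)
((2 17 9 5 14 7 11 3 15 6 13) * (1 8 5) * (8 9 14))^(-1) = ((1 9)(2 17 14 7 11 3 15 6 13)(5 8))^(-1) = (1 9)(2 13 6 15 3 11 7 14 17)(5 8)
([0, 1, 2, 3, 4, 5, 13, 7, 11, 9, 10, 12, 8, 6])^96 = [0, 1, 2, 3, 4, 5, 6, 7, 8, 9, 10, 11, 12, 13]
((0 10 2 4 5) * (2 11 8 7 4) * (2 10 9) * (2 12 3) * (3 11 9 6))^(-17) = ((0 6 3 2 10 9 12 11 8 7 4 5))^(-17) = (0 11 3 7 10 5 12 6 8 2 4 9)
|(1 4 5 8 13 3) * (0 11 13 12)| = 9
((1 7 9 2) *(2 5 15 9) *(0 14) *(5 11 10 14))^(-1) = (0 14 10 11 9 15 5)(1 2 7)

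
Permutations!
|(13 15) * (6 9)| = |(6 9)(13 15)| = 2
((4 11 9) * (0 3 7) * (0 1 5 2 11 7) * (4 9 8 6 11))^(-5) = (0 3)(6 11 8)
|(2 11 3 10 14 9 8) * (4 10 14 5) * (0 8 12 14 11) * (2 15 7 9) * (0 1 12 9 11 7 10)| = 12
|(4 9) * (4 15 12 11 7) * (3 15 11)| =12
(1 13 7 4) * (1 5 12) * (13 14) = (1 14 13 7 4 5 12) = [0, 14, 2, 3, 5, 12, 6, 4, 8, 9, 10, 11, 1, 7, 13]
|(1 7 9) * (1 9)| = 2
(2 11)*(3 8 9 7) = (2 11)(3 8 9 7) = [0, 1, 11, 8, 4, 5, 6, 3, 9, 7, 10, 2]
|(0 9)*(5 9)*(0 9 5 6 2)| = 3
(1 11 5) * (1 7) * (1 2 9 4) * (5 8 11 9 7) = [0, 9, 7, 3, 1, 5, 6, 2, 11, 4, 10, 8] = (1 9 4)(2 7)(8 11)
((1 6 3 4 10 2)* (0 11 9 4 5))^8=((0 11 9 4 10 2 1 6 3 5))^8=(0 3 1 10 9)(2 4 11 5 6)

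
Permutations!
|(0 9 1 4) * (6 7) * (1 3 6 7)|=|(0 9 3 6 1 4)|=6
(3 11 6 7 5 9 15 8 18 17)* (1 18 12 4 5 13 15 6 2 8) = (1 18 17 3 11 2 8 12 4 5 9 6 7 13 15) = [0, 18, 8, 11, 5, 9, 7, 13, 12, 6, 10, 2, 4, 15, 14, 1, 16, 3, 17]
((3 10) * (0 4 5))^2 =(10)(0 5 4)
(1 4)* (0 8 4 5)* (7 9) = (0 8 4 1 5)(7 9) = [8, 5, 2, 3, 1, 0, 6, 9, 4, 7]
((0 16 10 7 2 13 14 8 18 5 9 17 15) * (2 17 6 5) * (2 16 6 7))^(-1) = (0 15 17 7 9 5 6)(2 10 16 18 8 14 13)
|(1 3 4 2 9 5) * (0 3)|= 7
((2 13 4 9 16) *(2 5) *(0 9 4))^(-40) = ((0 9 16 5 2 13))^(-40) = (0 16 2)(5 13 9)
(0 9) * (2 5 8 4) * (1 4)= (0 9)(1 4 2 5 8)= [9, 4, 5, 3, 2, 8, 6, 7, 1, 0]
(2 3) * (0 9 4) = (0 9 4)(2 3) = [9, 1, 3, 2, 0, 5, 6, 7, 8, 4]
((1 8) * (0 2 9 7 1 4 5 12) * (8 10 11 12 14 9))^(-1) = (0 12 11 10 1 7 9 14 5 4 8 2)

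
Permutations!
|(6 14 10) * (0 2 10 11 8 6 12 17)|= 20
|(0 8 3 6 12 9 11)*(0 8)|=|(3 6 12 9 11 8)|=6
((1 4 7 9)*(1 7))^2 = (9)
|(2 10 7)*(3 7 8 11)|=6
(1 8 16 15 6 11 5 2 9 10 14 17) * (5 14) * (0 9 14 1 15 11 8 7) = [9, 7, 14, 3, 4, 2, 8, 0, 16, 10, 5, 1, 12, 13, 17, 6, 11, 15] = (0 9 10 5 2 14 17 15 6 8 16 11 1 7)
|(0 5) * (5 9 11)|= 4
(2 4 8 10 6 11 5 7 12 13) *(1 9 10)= [0, 9, 4, 3, 8, 7, 11, 12, 1, 10, 6, 5, 13, 2]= (1 9 10 6 11 5 7 12 13 2 4 8)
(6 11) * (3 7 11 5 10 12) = [0, 1, 2, 7, 4, 10, 5, 11, 8, 9, 12, 6, 3] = (3 7 11 6 5 10 12)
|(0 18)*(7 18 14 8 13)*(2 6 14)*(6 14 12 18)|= 9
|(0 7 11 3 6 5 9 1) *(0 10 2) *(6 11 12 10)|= |(0 7 12 10 2)(1 6 5 9)(3 11)|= 20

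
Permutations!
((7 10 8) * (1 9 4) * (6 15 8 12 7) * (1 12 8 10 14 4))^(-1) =((1 9)(4 12 7 14)(6 15 10 8))^(-1) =(1 9)(4 14 7 12)(6 8 10 15)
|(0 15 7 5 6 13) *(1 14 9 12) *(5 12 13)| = 8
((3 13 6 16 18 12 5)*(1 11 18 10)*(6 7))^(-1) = (1 10 16 6 7 13 3 5 12 18 11)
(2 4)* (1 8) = (1 8)(2 4) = [0, 8, 4, 3, 2, 5, 6, 7, 1]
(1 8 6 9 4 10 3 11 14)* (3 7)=(1 8 6 9 4 10 7 3 11 14)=[0, 8, 2, 11, 10, 5, 9, 3, 6, 4, 7, 14, 12, 13, 1]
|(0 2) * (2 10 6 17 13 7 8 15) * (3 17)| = |(0 10 6 3 17 13 7 8 15 2)| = 10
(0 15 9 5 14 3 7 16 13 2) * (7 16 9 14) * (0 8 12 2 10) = (0 15 14 3 16 13 10)(2 8 12)(5 7 9) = [15, 1, 8, 16, 4, 7, 6, 9, 12, 5, 0, 11, 2, 10, 3, 14, 13]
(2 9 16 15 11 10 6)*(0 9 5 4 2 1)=(0 9 16 15 11 10 6 1)(2 5 4)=[9, 0, 5, 3, 2, 4, 1, 7, 8, 16, 6, 10, 12, 13, 14, 11, 15]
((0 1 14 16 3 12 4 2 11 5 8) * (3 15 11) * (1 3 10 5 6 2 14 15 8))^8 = ((0 3 12 4 14 16 8)(1 15 11 6 2 10 5))^8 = (0 3 12 4 14 16 8)(1 15 11 6 2 10 5)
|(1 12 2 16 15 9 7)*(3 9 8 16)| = |(1 12 2 3 9 7)(8 16 15)| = 6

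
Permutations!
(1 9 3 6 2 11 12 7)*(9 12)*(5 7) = (1 12 5 7)(2 11 9 3 6) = [0, 12, 11, 6, 4, 7, 2, 1, 8, 3, 10, 9, 5]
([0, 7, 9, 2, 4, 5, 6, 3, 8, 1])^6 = [0, 7, 9, 2, 4, 5, 6, 3, 8, 1]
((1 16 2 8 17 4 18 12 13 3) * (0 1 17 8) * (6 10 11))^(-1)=(0 2 16 1)(3 13 12 18 4 17)(6 11 10)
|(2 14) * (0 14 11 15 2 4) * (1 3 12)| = |(0 14 4)(1 3 12)(2 11 15)| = 3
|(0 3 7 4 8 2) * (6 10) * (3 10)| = 8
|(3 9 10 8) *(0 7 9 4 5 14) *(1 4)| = |(0 7 9 10 8 3 1 4 5 14)| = 10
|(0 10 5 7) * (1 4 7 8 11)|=8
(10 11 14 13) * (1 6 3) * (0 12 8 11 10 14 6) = (0 12 8 11 6 3 1)(13 14) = [12, 0, 2, 1, 4, 5, 3, 7, 11, 9, 10, 6, 8, 14, 13]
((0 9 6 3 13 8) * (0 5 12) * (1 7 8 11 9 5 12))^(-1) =(0 12 8 7 1 5)(3 6 9 11 13) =((0 5 1 7 8 12)(3 13 11 9 6))^(-1)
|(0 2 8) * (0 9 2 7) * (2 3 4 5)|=6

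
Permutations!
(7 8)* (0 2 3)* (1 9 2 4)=(0 4 1 9 2 3)(7 8)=[4, 9, 3, 0, 1, 5, 6, 8, 7, 2]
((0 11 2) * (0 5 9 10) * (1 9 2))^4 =((0 11 1 9 10)(2 5))^4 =(0 10 9 1 11)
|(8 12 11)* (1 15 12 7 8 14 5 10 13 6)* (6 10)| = 14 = |(1 15 12 11 14 5 6)(7 8)(10 13)|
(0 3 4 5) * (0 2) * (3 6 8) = (0 6 8 3 4 5 2) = [6, 1, 0, 4, 5, 2, 8, 7, 3]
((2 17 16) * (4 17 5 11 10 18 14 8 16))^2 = (2 11 18 8)(5 10 14 16)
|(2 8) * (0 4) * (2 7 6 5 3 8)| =|(0 4)(3 8 7 6 5)| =10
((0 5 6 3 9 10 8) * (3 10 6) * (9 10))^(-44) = ((0 5 3 10 8)(6 9))^(-44) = (0 5 3 10 8)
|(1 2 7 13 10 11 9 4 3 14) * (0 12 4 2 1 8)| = 6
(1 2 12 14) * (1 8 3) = [0, 2, 12, 1, 4, 5, 6, 7, 3, 9, 10, 11, 14, 13, 8] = (1 2 12 14 8 3)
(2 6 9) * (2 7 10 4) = (2 6 9 7 10 4) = [0, 1, 6, 3, 2, 5, 9, 10, 8, 7, 4]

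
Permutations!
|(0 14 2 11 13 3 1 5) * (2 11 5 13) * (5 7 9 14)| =30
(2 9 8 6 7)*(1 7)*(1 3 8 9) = (9)(1 7 2)(3 8 6) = [0, 7, 1, 8, 4, 5, 3, 2, 6, 9]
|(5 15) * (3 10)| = |(3 10)(5 15)| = 2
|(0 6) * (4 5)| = 2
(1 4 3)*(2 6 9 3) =(1 4 2 6 9 3) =[0, 4, 6, 1, 2, 5, 9, 7, 8, 3]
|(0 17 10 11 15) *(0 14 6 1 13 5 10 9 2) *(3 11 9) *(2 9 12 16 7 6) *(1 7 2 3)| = |(0 17 1 13 5 10 12 16 2)(3 11 15 14)(6 7)| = 36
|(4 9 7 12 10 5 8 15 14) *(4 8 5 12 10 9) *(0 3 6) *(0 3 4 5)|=12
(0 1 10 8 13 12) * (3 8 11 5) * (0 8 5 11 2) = (0 1 10 2)(3 5)(8 13 12) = [1, 10, 0, 5, 4, 3, 6, 7, 13, 9, 2, 11, 8, 12]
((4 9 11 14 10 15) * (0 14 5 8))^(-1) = (0 8 5 11 9 4 15 10 14)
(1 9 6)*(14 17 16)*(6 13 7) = (1 9 13 7 6)(14 17 16) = [0, 9, 2, 3, 4, 5, 1, 6, 8, 13, 10, 11, 12, 7, 17, 15, 14, 16]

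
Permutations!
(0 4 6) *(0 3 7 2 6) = (0 4)(2 6 3 7) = [4, 1, 6, 7, 0, 5, 3, 2]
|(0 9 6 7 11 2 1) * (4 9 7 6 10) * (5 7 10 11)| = 14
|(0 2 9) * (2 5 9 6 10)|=3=|(0 5 9)(2 6 10)|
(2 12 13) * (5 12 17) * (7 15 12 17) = (2 7 15 12 13)(5 17) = [0, 1, 7, 3, 4, 17, 6, 15, 8, 9, 10, 11, 13, 2, 14, 12, 16, 5]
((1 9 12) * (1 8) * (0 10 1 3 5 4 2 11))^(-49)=((0 10 1 9 12 8 3 5 4 2 11))^(-49)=(0 3 10 5 1 4 9 2 12 11 8)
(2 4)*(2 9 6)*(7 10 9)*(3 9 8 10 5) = (2 4 7 5 3 9 6)(8 10) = [0, 1, 4, 9, 7, 3, 2, 5, 10, 6, 8]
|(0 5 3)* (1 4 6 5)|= 6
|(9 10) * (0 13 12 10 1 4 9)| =12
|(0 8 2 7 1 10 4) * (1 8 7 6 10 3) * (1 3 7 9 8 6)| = |(0 9 8 2 1 7 6 10 4)| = 9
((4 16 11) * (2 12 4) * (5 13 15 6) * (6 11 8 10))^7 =((2 12 4 16 8 10 6 5 13 15 11))^7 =(2 5 16 11 6 4 15 10 12 13 8)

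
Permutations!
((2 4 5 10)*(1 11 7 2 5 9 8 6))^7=(1 6 8 9 4 2 7 11)(5 10)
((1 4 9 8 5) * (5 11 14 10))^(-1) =(1 5 10 14 11 8 9 4)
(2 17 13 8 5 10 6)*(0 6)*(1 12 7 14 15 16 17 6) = (0 1 12 7 14 15 16 17 13 8 5 10)(2 6) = [1, 12, 6, 3, 4, 10, 2, 14, 5, 9, 0, 11, 7, 8, 15, 16, 17, 13]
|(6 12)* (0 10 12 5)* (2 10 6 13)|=12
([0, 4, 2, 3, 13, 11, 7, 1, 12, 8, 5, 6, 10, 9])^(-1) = (1 7 6 11 5 10 12 8 9 13 4)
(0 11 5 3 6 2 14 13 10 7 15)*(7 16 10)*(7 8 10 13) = (0 11 5 3 6 2 14 7 15)(8 10 16 13) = [11, 1, 14, 6, 4, 3, 2, 15, 10, 9, 16, 5, 12, 8, 7, 0, 13]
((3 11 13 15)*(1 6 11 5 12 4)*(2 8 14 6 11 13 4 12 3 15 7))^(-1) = ((15)(1 11 4)(2 8 14 6 13 7)(3 5))^(-1) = (15)(1 4 11)(2 7 13 6 14 8)(3 5)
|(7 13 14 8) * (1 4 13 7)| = 5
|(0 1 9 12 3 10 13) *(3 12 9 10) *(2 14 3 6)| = 4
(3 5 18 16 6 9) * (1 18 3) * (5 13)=(1 18 16 6 9)(3 13 5)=[0, 18, 2, 13, 4, 3, 9, 7, 8, 1, 10, 11, 12, 5, 14, 15, 6, 17, 16]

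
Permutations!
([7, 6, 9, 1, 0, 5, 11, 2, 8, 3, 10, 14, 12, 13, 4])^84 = [3, 4, 6, 14, 9, 5, 0, 1, 8, 11, 10, 7, 12, 13, 2]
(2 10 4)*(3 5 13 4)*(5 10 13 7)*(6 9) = (2 13 4)(3 10)(5 7)(6 9) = [0, 1, 13, 10, 2, 7, 9, 5, 8, 6, 3, 11, 12, 4]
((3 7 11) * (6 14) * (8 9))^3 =((3 7 11)(6 14)(8 9))^3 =(6 14)(8 9)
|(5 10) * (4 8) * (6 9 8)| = 4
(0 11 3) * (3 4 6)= (0 11 4 6 3)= [11, 1, 2, 0, 6, 5, 3, 7, 8, 9, 10, 4]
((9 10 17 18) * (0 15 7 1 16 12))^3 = (0 1)(7 12)(9 18 17 10)(15 16)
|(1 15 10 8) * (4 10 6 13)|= 7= |(1 15 6 13 4 10 8)|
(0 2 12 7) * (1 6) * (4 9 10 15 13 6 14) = [2, 14, 12, 3, 9, 5, 1, 0, 8, 10, 15, 11, 7, 6, 4, 13] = (0 2 12 7)(1 14 4 9 10 15 13 6)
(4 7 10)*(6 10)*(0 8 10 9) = (0 8 10 4 7 6 9) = [8, 1, 2, 3, 7, 5, 9, 6, 10, 0, 4]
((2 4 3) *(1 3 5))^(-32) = ((1 3 2 4 5))^(-32) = (1 4 3 5 2)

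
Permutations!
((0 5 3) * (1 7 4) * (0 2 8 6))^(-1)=((0 5 3 2 8 6)(1 7 4))^(-1)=(0 6 8 2 3 5)(1 4 7)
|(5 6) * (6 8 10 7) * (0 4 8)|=|(0 4 8 10 7 6 5)|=7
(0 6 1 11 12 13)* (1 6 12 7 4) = (0 12 13)(1 11 7 4) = [12, 11, 2, 3, 1, 5, 6, 4, 8, 9, 10, 7, 13, 0]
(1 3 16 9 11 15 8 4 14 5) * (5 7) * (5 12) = [0, 3, 2, 16, 14, 1, 6, 12, 4, 11, 10, 15, 5, 13, 7, 8, 9] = (1 3 16 9 11 15 8 4 14 7 12 5)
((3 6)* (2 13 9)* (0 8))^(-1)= (0 8)(2 9 13)(3 6)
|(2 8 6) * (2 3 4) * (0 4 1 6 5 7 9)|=21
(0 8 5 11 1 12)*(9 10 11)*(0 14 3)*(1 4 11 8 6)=(0 6 1 12 14 3)(4 11)(5 9 10 8)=[6, 12, 2, 0, 11, 9, 1, 7, 5, 10, 8, 4, 14, 13, 3]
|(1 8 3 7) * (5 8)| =5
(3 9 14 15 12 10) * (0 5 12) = (0 5 12 10 3 9 14 15) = [5, 1, 2, 9, 4, 12, 6, 7, 8, 14, 3, 11, 10, 13, 15, 0]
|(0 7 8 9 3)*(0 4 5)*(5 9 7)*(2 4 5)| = |(0 2 4 9 3 5)(7 8)| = 6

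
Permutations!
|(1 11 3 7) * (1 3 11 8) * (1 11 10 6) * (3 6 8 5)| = |(1 5 3 7 6)(8 11 10)| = 15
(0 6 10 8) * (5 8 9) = (0 6 10 9 5 8) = [6, 1, 2, 3, 4, 8, 10, 7, 0, 5, 9]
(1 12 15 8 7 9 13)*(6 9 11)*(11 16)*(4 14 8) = [0, 12, 2, 3, 14, 5, 9, 16, 7, 13, 10, 6, 15, 1, 8, 4, 11] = (1 12 15 4 14 8 7 16 11 6 9 13)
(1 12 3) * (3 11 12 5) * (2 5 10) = (1 10 2 5 3)(11 12) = [0, 10, 5, 1, 4, 3, 6, 7, 8, 9, 2, 12, 11]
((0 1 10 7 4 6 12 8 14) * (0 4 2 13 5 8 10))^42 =((0 1)(2 13 5 8 14 4 6 12 10 7))^42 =(2 5 14 6 10)(4 12 7 13 8)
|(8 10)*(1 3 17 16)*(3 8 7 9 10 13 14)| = |(1 8 13 14 3 17 16)(7 9 10)| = 21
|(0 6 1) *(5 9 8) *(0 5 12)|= 7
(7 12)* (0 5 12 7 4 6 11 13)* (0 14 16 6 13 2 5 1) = [1, 0, 5, 3, 13, 12, 11, 7, 8, 9, 10, 2, 4, 14, 16, 15, 6] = (0 1)(2 5 12 4 13 14 16 6 11)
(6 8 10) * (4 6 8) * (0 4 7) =(0 4 6 7)(8 10) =[4, 1, 2, 3, 6, 5, 7, 0, 10, 9, 8]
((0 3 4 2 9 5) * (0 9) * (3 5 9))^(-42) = (9)(0 4 5 2 3) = ((9)(0 5 3 4 2))^(-42)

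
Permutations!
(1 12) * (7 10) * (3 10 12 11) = (1 11 3 10 7 12) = [0, 11, 2, 10, 4, 5, 6, 12, 8, 9, 7, 3, 1]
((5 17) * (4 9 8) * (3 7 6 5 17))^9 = (17)(3 7 6 5)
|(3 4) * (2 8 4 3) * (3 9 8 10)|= 6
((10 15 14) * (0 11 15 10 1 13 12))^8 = (0 11 15 14 1 13 12)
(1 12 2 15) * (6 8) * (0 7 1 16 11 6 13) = (0 7 1 12 2 15 16 11 6 8 13) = [7, 12, 15, 3, 4, 5, 8, 1, 13, 9, 10, 6, 2, 0, 14, 16, 11]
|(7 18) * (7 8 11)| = 4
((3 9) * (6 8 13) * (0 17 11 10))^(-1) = (0 10 11 17)(3 9)(6 13 8) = ((0 17 11 10)(3 9)(6 8 13))^(-1)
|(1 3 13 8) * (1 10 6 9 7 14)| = |(1 3 13 8 10 6 9 7 14)| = 9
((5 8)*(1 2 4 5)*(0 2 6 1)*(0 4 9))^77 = ((0 2 9)(1 6)(4 5 8))^77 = (0 9 2)(1 6)(4 8 5)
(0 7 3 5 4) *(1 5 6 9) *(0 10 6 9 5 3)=(0 7)(1 3 9)(4 10 6 5)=[7, 3, 2, 9, 10, 4, 5, 0, 8, 1, 6]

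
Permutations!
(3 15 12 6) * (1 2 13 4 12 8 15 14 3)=[0, 2, 13, 14, 12, 5, 1, 7, 15, 9, 10, 11, 6, 4, 3, 8]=(1 2 13 4 12 6)(3 14)(8 15)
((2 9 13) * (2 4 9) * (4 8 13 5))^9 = (8 13)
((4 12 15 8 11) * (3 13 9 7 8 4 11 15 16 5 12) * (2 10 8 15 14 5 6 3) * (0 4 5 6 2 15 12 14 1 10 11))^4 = (0 14 9 2 15 3 12)(1 10 8)(4 6 7 11 5 13 16)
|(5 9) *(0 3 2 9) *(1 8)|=10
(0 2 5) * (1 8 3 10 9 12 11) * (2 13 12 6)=(0 13 12 11 1 8 3 10 9 6 2 5)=[13, 8, 5, 10, 4, 0, 2, 7, 3, 6, 9, 1, 11, 12]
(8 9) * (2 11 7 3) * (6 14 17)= [0, 1, 11, 2, 4, 5, 14, 3, 9, 8, 10, 7, 12, 13, 17, 15, 16, 6]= (2 11 7 3)(6 14 17)(8 9)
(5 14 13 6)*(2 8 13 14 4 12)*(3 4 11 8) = (14)(2 3 4 12)(5 11 8 13 6) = [0, 1, 3, 4, 12, 11, 5, 7, 13, 9, 10, 8, 2, 6, 14]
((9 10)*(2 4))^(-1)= (2 4)(9 10)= ((2 4)(9 10))^(-1)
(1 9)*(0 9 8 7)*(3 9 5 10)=(0 5 10 3 9 1 8 7)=[5, 8, 2, 9, 4, 10, 6, 0, 7, 1, 3]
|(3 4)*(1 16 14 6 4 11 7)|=8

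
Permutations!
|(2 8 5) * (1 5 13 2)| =|(1 5)(2 8 13)| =6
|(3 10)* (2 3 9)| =4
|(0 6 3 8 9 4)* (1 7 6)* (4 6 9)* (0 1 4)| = 8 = |(0 4 1 7 9 6 3 8)|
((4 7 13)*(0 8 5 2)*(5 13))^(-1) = ((0 8 13 4 7 5 2))^(-1) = (0 2 5 7 4 13 8)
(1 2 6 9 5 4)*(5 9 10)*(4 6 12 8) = (1 2 12 8 4)(5 6 10) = [0, 2, 12, 3, 1, 6, 10, 7, 4, 9, 5, 11, 8]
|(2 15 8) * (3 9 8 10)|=6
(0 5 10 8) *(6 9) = (0 5 10 8)(6 9) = [5, 1, 2, 3, 4, 10, 9, 7, 0, 6, 8]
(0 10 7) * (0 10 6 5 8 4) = (0 6 5 8 4)(7 10) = [6, 1, 2, 3, 0, 8, 5, 10, 4, 9, 7]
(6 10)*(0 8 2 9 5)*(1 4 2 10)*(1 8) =(0 1 4 2 9 5)(6 8 10) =[1, 4, 9, 3, 2, 0, 8, 7, 10, 5, 6]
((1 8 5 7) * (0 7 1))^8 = ((0 7)(1 8 5))^8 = (1 5 8)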